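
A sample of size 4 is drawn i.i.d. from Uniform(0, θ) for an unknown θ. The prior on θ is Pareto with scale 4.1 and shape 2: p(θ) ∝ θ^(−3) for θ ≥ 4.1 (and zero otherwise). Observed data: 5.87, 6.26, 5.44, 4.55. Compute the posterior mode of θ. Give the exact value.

The Uniform(0, θ) likelihood is θ^(−n) for θ ≥ max(xᵢ), zero otherwise. Here max(xᵢ) = 6.26.
Posterior ∝ θ^(−3) · θ^(−4) = θ^(−7) on θ ≥ max(4.1, 6.26) = 6.26.
This density is strictly decreasing in θ, so the posterior mode lies at the lower boundary of the support.

θ̂_MAP = 6.26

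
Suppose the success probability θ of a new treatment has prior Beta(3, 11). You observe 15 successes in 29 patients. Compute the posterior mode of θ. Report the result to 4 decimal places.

Prior: Beta(3, 11).
Data: 15 successes in 29 trials. The binomial likelihood contributes θ^15(1−θ)^14, so the posterior is Beta(3+15, 11+14) = Beta(18, 25).
For Beta(a, b) with a, b > 1 the mode is (a−1)/(a+b−2) = 17/41 ≈ 0.4146.

θ̂_MAP = 0.4146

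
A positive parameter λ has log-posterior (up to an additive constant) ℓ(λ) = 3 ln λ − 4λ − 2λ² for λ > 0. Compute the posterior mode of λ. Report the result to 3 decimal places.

ℓ'(λ) = 3/λ − 4 − 4λ. Setting this to zero and multiplying by λ: 4λ² + 4λ − 3 = 0.
λ = (−4 + √(4² + 4·4·3)) / (2·4) = (−4 + √64) / 8 = (−4 + 8)/8 = 1/2.
ℓ''(λ) = −3/λ² − 4 < 0, confirming a maximum.

λ̂_MAP = 0.500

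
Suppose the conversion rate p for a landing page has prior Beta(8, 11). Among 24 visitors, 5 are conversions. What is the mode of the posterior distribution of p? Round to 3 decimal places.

p̂_MAP = 0.293

Prior: Beta(8, 11).
Data: 5 successes in 24 trials. The binomial likelihood contributes p^5(1−p)^19, so the posterior is Beta(8+5, 11+19) = Beta(13, 30).
For Beta(a, b) with a, b > 1 the mode is (a−1)/(a+b−2) = 12/41 ≈ 0.293.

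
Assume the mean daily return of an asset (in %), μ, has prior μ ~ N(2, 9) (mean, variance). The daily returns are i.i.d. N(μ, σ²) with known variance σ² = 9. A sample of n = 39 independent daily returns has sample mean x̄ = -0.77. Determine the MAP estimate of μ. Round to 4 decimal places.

n = 39, x̄ = -0.77.
For a Normal prior and Normal likelihood with known variance, the posterior is Normal; its mode equals its mean, the precision-weighted average.
Prior precision 1/σ₀² = 1/9; data precision n/σ² = 39/9 = 13/3.
μ̂ = ((1/9)·2 + (13/3)·(-0.77)) / (1/9 + 13/3) = (-2803/900)/(40/9) = -0.70075 ≈ -0.7008.

μ̂_MAP = -0.7008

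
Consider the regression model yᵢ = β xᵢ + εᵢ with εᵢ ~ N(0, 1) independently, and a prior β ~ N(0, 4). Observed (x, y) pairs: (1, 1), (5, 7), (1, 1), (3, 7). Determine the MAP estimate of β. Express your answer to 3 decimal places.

log p(β | y) = −Σ(yᵢ − βxᵢ)²/(2·1) − β²/(2·4) + const.
Setting the derivative to zero: Σxᵢ(yᵢ − βxᵢ)/1 − β/4 = 0, so β = Σxᵢyᵢ / (Σxᵢ² + σ²/τ²).
Σxᵢyᵢ = 1·1 + 5·7 + 1·1 + 3·7 = 58; Σxᵢ² = 36; σ²/τ² = 0.25.
β̂_MAP = 58 / (36 + 0.25) = 58/36.25 ≈ 1.600.

β̂_MAP = 1.600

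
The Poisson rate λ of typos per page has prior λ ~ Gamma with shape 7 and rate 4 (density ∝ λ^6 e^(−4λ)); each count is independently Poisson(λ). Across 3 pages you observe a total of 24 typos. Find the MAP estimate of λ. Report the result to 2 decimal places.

Σxᵢ = 24, n = 3.
Posterior ∝ λ^6e^(−4λ) · λ^24e^(−3λ) = λ^30e^(−7λ), i.e. Gamma(shape=31, rate=7).
The mode of a Gamma(a, b) with a ≥ 1 (shape–rate) is (a−1)/b = 30/7 ≈ 4.29.

λ̂_MAP = 4.29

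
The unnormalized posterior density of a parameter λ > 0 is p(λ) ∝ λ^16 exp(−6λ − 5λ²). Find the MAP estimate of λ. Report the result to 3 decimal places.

λ̂_MAP = 1.000

ℓ'(λ) = 16/λ − 6 − 10λ. Setting this to zero and multiplying by λ: 10λ² + 6λ − 16 = 0.
λ = (−6 + √(6² + 4·10·16)) / (2·10) = (−6 + √676) / 20 = (−6 + 26)/20 = 1.
ℓ''(λ) = −16/λ² − 10 < 0, confirming a maximum.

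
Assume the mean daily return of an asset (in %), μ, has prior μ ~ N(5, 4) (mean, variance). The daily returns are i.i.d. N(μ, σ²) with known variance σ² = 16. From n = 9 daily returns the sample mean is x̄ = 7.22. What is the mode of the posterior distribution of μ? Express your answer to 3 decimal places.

n = 9, x̄ = 7.22.
For a Normal prior and Normal likelihood with known variance, the posterior is Normal; its mode equals its mean, the precision-weighted average.
Prior precision 1/σ₀² = 1/4 = 0.25; data precision n/σ² = 9/16 = 0.5625.
μ̂ = (0.25·5 + 0.5625·7.22) / (0.25 + 0.5625) = 5.31125/0.8125 = 4249/650 ≈ 6.537.

μ̂_MAP = 6.537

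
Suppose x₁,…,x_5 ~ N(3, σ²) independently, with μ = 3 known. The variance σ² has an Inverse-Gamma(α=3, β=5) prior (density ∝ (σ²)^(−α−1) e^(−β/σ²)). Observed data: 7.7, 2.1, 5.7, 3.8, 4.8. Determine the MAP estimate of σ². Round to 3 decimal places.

Sum of squared deviations about the known mean: SS = (7.7−3)² + (2.1−3)² + (5.7−3)² + (3.8−3)² + (4.8−3)² = 34.07.
The Normal likelihood contributes (σ²)^(−n/2) exp(−SS/(2σ²)), so the posterior is Inverse-Gamma(α + n/2, β + SS/2) = Inverse-Gamma(5.5, 22.035).
The mode of Inverse-Gamma(a, b) is b/(a+1) = 22.035/6.5 ≈ 3.390.

σ̂²_MAP = 3.390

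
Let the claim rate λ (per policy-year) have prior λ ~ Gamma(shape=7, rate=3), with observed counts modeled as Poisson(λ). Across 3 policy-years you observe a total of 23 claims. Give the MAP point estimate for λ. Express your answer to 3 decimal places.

λ̂_MAP = 4.833

Σxᵢ = 23, n = 3.
Posterior ∝ λ^6e^(−3λ) · λ^23e^(−3λ) = λ^29e^(−6λ), i.e. Gamma(shape=30, rate=6).
The mode of a Gamma(a, b) with a ≥ 1 (shape–rate) is (a−1)/b = 29/6 ≈ 4.833.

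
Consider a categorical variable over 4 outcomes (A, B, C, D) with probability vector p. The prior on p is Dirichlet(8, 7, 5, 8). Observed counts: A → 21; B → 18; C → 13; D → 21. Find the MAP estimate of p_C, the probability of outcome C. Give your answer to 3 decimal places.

MAP estimate of p_C = 0.175

The posterior is Dirichlet(αᵢ + nᵢ) = Dirichlet(29, 25, 18, 29).
For a Dirichlet(a₁,…,a_K) with all aᵢ > 1, the mode has j-th component (aⱼ − 1)/(Σaᵢ − K).
Here Σaᵢ = 101 and K = 4, so p_C = (18 − 1)/(101 − 4) = 17/97 ≈ 0.175.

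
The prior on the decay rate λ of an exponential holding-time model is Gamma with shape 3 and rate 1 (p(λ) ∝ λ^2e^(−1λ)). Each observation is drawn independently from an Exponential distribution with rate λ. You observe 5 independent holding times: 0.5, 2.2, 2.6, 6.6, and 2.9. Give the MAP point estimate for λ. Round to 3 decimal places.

λ̂_MAP = 0.443

The Exponential(rate=λ) likelihood is ∝ λ^n e^(−λΣtᵢ). Here n = 5 and Σtᵢ = 0.5 + 2.2 + 2.6 + 6.6 + 2.9 = 14.8.
Posterior ∝ λ^2e^(−1λ) · λ^5e^(−14.8λ) = λ^7e^(−15.8λ), i.e. Gamma(8, 15.8).
Mode = (a−1)/b = 7/15.8 ≈ 0.443.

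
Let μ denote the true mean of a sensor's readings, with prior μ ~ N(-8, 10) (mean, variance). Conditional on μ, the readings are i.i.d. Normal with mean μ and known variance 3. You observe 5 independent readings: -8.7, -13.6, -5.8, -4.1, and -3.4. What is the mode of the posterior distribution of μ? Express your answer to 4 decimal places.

n = 5; x̄ = ((-8.7) + (-13.6) + (-5.8) + (-4.1) + (-3.4))/5 = -35.6/5 = -7.12.
For a Normal prior and Normal likelihood with known variance, the posterior is Normal; its mode equals its mean, the precision-weighted average.
Prior precision 1/σ₀² = 1/10 = 0.1; data precision n/σ² = 5/3.
μ̂ = (0.1·(-8) + (5/3)·(-7.12)) / (0.1 + 5/3) = (-38/3)/(53/30) = -380/53 ≈ -7.1698.

μ̂_MAP = -7.1698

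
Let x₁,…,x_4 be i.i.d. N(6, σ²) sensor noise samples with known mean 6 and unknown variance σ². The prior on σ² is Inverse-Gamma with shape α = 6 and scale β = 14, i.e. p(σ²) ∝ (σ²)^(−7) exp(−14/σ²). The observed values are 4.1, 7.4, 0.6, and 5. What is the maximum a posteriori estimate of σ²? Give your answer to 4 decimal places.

Sum of squared deviations about the known mean: SS = (4.1−6)² + (7.4−6)² + (0.6−6)² + (5−6)² = 35.73.
The Normal likelihood contributes (σ²)^(−n/2) exp(−SS/(2σ²)), so the posterior is Inverse-Gamma(α + n/2, β + SS/2) = Inverse-Gamma(8, 31.865).
The mode of Inverse-Gamma(a, b) is b/(a+1) = 31.865/9 ≈ 3.5406.

σ̂²_MAP = 3.5406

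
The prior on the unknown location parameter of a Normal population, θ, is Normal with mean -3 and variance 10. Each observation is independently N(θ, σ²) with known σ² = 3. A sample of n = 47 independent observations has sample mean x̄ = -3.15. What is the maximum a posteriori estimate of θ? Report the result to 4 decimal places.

n = 47, x̄ = -3.15.
For a Normal prior and Normal likelihood with known variance, the posterior is Normal; its mode equals its mean, the precision-weighted average.
Prior precision 1/σ₀² = 1/10 = 0.1; data precision n/σ² = 47/3.
θ̂ = (0.1·(-3) + (47/3)·(-3.15)) / (0.1 + 47/3) = (-49.65)/(473/30) = -2979/946 ≈ -3.1490.

θ̂_MAP = -3.1490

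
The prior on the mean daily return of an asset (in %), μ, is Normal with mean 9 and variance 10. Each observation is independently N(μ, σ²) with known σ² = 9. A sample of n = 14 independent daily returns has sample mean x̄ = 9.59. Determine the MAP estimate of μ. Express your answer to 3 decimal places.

μ̂_MAP = 9.554

n = 14, x̄ = 9.59.
For a Normal prior and Normal likelihood with known variance, the posterior is Normal; its mode equals its mean, the precision-weighted average.
Prior precision 1/σ₀² = 1/10 = 0.1; data precision n/σ² = 14/9.
μ̂ = (0.1·9 + (14/9)·9.59) / (0.1 + 14/9) = (3559/225)/(149/90) = 7118/745 ≈ 9.554.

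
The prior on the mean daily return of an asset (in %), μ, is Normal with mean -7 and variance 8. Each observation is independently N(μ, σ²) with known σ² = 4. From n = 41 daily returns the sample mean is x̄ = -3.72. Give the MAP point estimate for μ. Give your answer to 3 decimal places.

μ̂_MAP = -3.760

n = 41, x̄ = -3.72.
For a Normal prior and Normal likelihood with known variance, the posterior is Normal; its mode equals its mean, the precision-weighted average.
Prior precision 1/σ₀² = 1/8 = 0.125; data precision n/σ² = 41/4 = 10.25.
μ̂ = (0.125·(-7) + 10.25·(-3.72)) / (0.125 + 10.25) = (-39.005)/10.375 = -7801/2075 ≈ -3.760.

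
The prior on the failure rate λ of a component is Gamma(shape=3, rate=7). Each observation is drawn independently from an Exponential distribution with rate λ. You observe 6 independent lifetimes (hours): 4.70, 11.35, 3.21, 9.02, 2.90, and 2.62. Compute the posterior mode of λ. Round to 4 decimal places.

The Exponential(rate=λ) likelihood is ∝ λ^n e^(−λΣtᵢ). Here n = 6 and Σtᵢ = 4.70 + 11.35 + 3.21 + 9.02 + 2.90 + 2.62 = 33.80.
Posterior ∝ λ^2e^(−7λ) · λ^6e^(−33.80λ) = λ^8e^(−40.80λ), i.e. Gamma(9, 40.80).
Mode = (a−1)/b = 8/40.80 ≈ 0.1961.

λ̂_MAP = 0.1961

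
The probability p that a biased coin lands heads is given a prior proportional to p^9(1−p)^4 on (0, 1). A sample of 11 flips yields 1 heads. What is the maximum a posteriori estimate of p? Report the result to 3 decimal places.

The prior density ∝ p^9(1−p)^4 is the kernel of Beta(10, 5).
Data: 1 success in 11 trials. The binomial likelihood contributes p(1−p)^10, so the posterior is Beta(10+1, 5+10) = Beta(11, 15).
For Beta(a, b) with a, b > 1 the mode is (a−1)/(a+b−2) = 10/24 ≈ 0.417.

p̂_MAP = 0.417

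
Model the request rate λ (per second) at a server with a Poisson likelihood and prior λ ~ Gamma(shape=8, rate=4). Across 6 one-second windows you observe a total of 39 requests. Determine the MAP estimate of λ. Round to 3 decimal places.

λ̂_MAP = 4.600

Σxᵢ = 39, n = 6.
Posterior ∝ λ^7e^(−4λ) · λ^39e^(−6λ) = λ^46e^(−10λ), i.e. Gamma(shape=47, rate=10).
The mode of a Gamma(a, b) with a ≥ 1 (shape–rate) is (a−1)/b = 46/10 ≈ 4.600.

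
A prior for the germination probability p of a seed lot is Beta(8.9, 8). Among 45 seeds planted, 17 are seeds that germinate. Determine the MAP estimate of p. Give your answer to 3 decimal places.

p̂_MAP = 0.416

Prior: Beta(8.9, 8).
Data: 17 successes in 45 trials. The binomial likelihood contributes p^17(1−p)^28, so the posterior is Beta(8.9+17, 8+28) = Beta(25.9, 36).
For Beta(a, b) with a, b > 1 the mode is (a−1)/(a+b−2) = 24.9/59.9 ≈ 0.416.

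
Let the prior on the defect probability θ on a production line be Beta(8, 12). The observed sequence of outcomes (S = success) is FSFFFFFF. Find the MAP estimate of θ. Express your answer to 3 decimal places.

Prior: Beta(8, 12).
Data: 1 success in 8 trials (from the sequence). The binomial likelihood contributes θ(1−θ)^7, so the posterior is Beta(8+1, 12+7) = Beta(9, 19).
For Beta(a, b) with a, b > 1 the mode is (a−1)/(a+b−2) = 8/26 ≈ 0.308.

θ̂_MAP = 0.308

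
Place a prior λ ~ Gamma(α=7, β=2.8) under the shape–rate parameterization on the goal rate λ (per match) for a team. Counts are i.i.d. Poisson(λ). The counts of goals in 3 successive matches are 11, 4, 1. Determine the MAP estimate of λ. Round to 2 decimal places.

Σxᵢ = 11+4+1 = 16, with n = 3.
Posterior ∝ λ^6e^(−2.8λ) · λ^16e^(−3λ) = λ^22e^(−5.8λ), i.e. Gamma(shape=23, rate=5.8).
The mode of a Gamma(a, b) with a ≥ 1 (shape–rate) is (a−1)/b = 22/5.8 ≈ 3.79.

λ̂_MAP = 3.79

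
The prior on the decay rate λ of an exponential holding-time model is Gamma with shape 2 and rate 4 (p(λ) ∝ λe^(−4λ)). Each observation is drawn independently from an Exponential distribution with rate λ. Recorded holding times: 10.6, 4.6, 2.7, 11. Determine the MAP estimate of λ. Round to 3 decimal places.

The Exponential(rate=λ) likelihood is ∝ λ^n e^(−λΣtᵢ). Here n = 4 and Σtᵢ = 10.6 + 4.6 + 2.7 + 11 = 28.9.
Posterior ∝ λe^(−4λ) · λ^4e^(−28.9λ) = λ^5e^(−32.9λ), i.e. Gamma(6, 32.9).
Mode = (a−1)/b = 5/32.9 ≈ 0.152.

λ̂_MAP = 0.152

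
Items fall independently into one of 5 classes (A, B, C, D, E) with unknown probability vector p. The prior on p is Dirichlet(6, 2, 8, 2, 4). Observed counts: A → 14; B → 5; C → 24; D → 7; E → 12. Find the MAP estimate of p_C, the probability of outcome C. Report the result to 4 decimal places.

The posterior is Dirichlet(αᵢ + nᵢ) = Dirichlet(20, 7, 32, 9, 16).
For a Dirichlet(a₁,…,a_K) with all aᵢ > 1, the mode has j-th component (aⱼ − 1)/(Σaᵢ − K).
Here Σaᵢ = 84 and K = 5, so p_C = (32 − 1)/(84 − 5) = 31/79 ≈ 0.3924.

MAP estimate of p_C = 0.3924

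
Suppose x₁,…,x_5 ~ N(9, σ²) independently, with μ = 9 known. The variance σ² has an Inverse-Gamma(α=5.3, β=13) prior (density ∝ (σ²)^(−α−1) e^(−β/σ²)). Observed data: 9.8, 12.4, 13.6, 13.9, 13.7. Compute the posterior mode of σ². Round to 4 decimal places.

Sum of squared deviations about the known mean: SS = (9.8−9)² + (12.4−9)² + (13.6−9)² + (13.9−9)² + (13.7−9)² = 79.46.
The Normal likelihood contributes (σ²)^(−n/2) exp(−SS/(2σ²)), so the posterior is Inverse-Gamma(α + n/2, β + SS/2) = Inverse-Gamma(7.8, 52.73).
The mode of Inverse-Gamma(a, b) is b/(a+1) = 52.73/8.8 ≈ 5.9920.

σ̂²_MAP = 5.9920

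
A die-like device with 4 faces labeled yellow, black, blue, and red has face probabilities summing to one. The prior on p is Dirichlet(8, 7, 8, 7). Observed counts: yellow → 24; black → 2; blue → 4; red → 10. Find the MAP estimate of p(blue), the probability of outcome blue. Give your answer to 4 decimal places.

The posterior is Dirichlet(αᵢ + nᵢ) = Dirichlet(32, 9, 12, 17).
For a Dirichlet(a₁,…,a_K) with all aᵢ > 1, the mode has j-th component (aⱼ − 1)/(Σaᵢ − K).
Here Σaᵢ = 70 and K = 4, so p(blue) = (12 − 1)/(70 − 4) = 11/66 ≈ 0.1667.

MAP estimate of p(blue) = 0.1667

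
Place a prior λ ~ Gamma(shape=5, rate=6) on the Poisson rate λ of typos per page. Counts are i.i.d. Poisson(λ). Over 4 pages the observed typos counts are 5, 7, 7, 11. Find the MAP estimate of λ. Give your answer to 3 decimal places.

λ̂_MAP = 3.400

Σxᵢ = 5+7+7+11 = 30, with n = 4.
Posterior ∝ λ^4e^(−6λ) · λ^30e^(−4λ) = λ^34e^(−10λ), i.e. Gamma(shape=35, rate=10).
The mode of a Gamma(a, b) with a ≥ 1 (shape–rate) is (a−1)/b = 34/10 ≈ 3.400.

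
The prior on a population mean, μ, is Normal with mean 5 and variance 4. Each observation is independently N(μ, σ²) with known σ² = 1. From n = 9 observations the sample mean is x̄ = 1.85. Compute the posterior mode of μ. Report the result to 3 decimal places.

μ̂_MAP = 1.935

n = 9, x̄ = 1.85.
For a Normal prior and Normal likelihood with known variance, the posterior is Normal; its mode equals its mean, the precision-weighted average.
Prior precision 1/σ₀² = 1/4 = 0.25; data precision n/σ² = 9/1 = 9.
μ̂ = (0.25·5 + 9·1.85) / (0.25 + 9) = 17.9/9.25 = 358/185 ≈ 1.935.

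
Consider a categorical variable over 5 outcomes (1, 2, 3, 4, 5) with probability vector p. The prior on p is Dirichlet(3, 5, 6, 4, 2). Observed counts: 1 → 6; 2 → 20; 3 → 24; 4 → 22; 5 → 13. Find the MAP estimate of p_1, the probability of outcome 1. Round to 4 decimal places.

The posterior is Dirichlet(αᵢ + nᵢ) = Dirichlet(9, 25, 30, 26, 15).
For a Dirichlet(a₁,…,a_K) with all aᵢ > 1, the mode has j-th component (aⱼ − 1)/(Σaᵢ − K).
Here Σaᵢ = 105 and K = 5, so p_1 = (9 − 1)/(105 − 5) = 8/100 ≈ 0.0800.

MAP estimate: 0.0800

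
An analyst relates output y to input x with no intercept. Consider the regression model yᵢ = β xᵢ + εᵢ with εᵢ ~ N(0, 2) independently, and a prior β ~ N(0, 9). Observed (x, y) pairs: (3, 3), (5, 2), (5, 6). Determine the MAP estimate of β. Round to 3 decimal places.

β̂_MAP = 0.827

log p(β | y) = −Σ(yᵢ − βxᵢ)²/(2·2) − β²/(2·9) + const.
Setting the derivative to zero: Σxᵢ(yᵢ − βxᵢ)/2 − β/9 = 0, so β = Σxᵢyᵢ / (Σxᵢ² + σ²/τ²).
Σxᵢyᵢ = 3·3 + 5·2 + 5·6 = 49; Σxᵢ² = 59; σ²/τ² = 2/9.
β̂_MAP = 49 / (59 + 2/9) = 49/(533/9) = 441/533 ≈ 0.827.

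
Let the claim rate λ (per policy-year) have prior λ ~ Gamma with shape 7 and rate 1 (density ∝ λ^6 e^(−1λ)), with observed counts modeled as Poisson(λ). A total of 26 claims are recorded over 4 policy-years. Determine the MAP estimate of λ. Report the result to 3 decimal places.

λ̂_MAP = 6.400

Σxᵢ = 26, n = 4.
Posterior ∝ λ^6e^(−1λ) · λ^26e^(−4λ) = λ^32e^(−5λ), i.e. Gamma(shape=33, rate=5).
The mode of a Gamma(a, b) with a ≥ 1 (shape–rate) is (a−1)/b = 32/5 ≈ 6.400.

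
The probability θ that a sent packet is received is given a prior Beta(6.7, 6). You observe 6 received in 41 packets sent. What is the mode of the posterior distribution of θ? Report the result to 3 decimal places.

θ̂_MAP = 0.226

Prior: Beta(6.7, 6).
Data: 6 successes in 41 trials. The binomial likelihood contributes θ^6(1−θ)^35, so the posterior is Beta(6.7+6, 6+35) = Beta(12.7, 41).
For Beta(a, b) with a, b > 1 the mode is (a−1)/(a+b−2) = 11.7/51.7 ≈ 0.226.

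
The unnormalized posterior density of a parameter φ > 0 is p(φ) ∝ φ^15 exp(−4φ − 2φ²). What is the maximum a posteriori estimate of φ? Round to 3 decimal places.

ℓ'(φ) = 15/φ − 4 − 4φ. Setting this to zero and multiplying by φ: 4φ² + 4φ − 15 = 0.
φ = (−4 + √(4² + 4·4·15)) / (2·4) = (−4 + √256) / 8 = (−4 + 16)/8 = 3/2.
ℓ''(φ) = −15/φ² − 4 < 0, confirming a maximum.

φ̂_MAP = 1.500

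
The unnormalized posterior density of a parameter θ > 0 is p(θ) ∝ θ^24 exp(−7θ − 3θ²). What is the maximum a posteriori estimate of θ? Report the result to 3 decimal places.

θ̂_MAP = 1.500

ℓ'(θ) = 24/θ − 7 − 6θ. Setting this to zero and multiplying by θ: 6θ² + 7θ − 24 = 0.
θ = (−7 + √(7² + 4·6·24)) / (2·6) = (−7 + √625) / 12 = (−7 + 25)/12 = 3/2.
ℓ''(θ) = −24/θ² − 6 < 0, confirming a maximum.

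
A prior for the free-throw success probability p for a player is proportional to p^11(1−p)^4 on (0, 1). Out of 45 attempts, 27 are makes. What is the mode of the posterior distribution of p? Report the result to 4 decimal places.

p̂_MAP = 0.6333

The prior density ∝ p^11(1−p)^4 is the kernel of Beta(12, 5).
Data: 27 successes in 45 trials. The binomial likelihood contributes p^27(1−p)^18, so the posterior is Beta(12+27, 5+18) = Beta(39, 23).
For Beta(a, b) with a, b > 1 the mode is (a−1)/(a+b−2) = 38/60 ≈ 0.6333.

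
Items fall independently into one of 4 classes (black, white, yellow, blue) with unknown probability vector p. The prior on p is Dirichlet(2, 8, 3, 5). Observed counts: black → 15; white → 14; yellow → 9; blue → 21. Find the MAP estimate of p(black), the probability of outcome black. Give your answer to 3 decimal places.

The posterior is Dirichlet(αᵢ + nᵢ) = Dirichlet(17, 22, 12, 26).
For a Dirichlet(a₁,…,a_K) with all aᵢ > 1, the mode has j-th component (aⱼ − 1)/(Σaᵢ − K).
Here Σaᵢ = 77 and K = 4, so p(black) = (17 − 1)/(77 − 4) = 16/73 ≈ 0.219.

MAP estimate of p(black) = 0.219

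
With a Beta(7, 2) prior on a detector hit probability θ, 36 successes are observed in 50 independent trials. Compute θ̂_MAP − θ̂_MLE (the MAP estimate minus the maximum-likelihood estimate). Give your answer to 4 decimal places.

Posterior is Beta(43, 16); MAP = (43−1)/(59−2) = 42/57 ≈ 0.73684.
MLE ignores the prior: θ̂_MLE = k/n = 36/50 ≈ 0.72000.
Difference = 42/57 − 36/50 = 8/475 ≈ 0.0168.

MAP − MLE = 0.0168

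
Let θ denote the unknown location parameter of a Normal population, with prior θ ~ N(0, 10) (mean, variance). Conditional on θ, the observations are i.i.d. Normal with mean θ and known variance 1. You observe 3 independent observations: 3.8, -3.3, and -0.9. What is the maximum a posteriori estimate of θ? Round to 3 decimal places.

n = 3; x̄ = (3.8 + (-3.3) + (-0.9))/3 = -0.4/3 = -2/15 ≈ -0.1333.
For a Normal prior and Normal likelihood with known variance, the posterior is Normal; its mode equals its mean, the precision-weighted average.
Prior precision 1/σ₀² = 1/10 = 0.1; data precision n/σ² = 3/1 = 3.
θ̂ = (0.1·0 + 3·(-2/15)) / (0.1 + 3) = (-0.4)/3.1 = -4/31 ≈ -0.129.

θ̂_MAP = -0.129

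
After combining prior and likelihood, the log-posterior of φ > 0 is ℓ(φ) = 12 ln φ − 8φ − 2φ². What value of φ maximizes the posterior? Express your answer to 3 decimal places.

ℓ'(φ) = 12/φ − 8 − 4φ. Setting this to zero and multiplying by φ: 4φ² + 8φ − 12 = 0.
φ = (−8 + √(8² + 4·4·12)) / (2·4) = (−8 + √256) / 8 = (−8 + 16)/8 = 1.
ℓ''(φ) = −12/φ² − 4 < 0, confirming a maximum.

φ̂_MAP = 1.000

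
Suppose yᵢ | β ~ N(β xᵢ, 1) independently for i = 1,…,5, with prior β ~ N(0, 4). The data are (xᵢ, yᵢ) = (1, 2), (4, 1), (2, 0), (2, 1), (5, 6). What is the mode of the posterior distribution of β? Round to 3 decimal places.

log p(β | y) = −Σ(yᵢ − βxᵢ)²/(2·1) − β²/(2·4) + const.
Setting the derivative to zero: Σxᵢ(yᵢ − βxᵢ)/1 − β/4 = 0, so β = Σxᵢyᵢ / (Σxᵢ² + σ²/τ²).
Σxᵢyᵢ = 1·2 + 4·1 + 2·0 + 2·1 + 5·6 = 38; Σxᵢ² = 50; σ²/τ² = 0.25.
β̂_MAP = 38 / (50 + 0.25) = 38/50.25 ≈ 0.756.

β̂_MAP = 0.756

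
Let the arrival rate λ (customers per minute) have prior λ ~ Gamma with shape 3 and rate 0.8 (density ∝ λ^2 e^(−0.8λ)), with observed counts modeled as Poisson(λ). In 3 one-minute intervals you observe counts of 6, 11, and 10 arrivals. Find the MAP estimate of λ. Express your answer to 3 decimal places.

Σxᵢ = 6+11+10 = 27, with n = 3.
Posterior ∝ λ^2e^(−0.8λ) · λ^27e^(−3λ) = λ^29e^(−3.8λ), i.e. Gamma(shape=30, rate=3.8).
The mode of a Gamma(a, b) with a ≥ 1 (shape–rate) is (a−1)/b = 29/3.8 ≈ 7.632.

λ̂_MAP = 7.632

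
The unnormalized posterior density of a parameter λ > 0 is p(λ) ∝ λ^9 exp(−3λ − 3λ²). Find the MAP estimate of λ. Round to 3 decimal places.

ℓ'(λ) = 9/λ − 3 − 6λ. Setting this to zero and multiplying by λ: 6λ² + 3λ − 9 = 0.
λ = (−3 + √(3² + 4·6·9)) / (2·6) = (−3 + √225) / 12 = (−3 + 15)/12 = 1.
ℓ''(λ) = −9/λ² − 6 < 0, confirming a maximum.

λ̂_MAP = 1.000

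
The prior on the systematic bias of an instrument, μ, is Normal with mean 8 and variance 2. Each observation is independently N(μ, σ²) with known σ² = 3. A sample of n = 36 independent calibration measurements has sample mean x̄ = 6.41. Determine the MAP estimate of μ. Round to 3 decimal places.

μ̂_MAP = 6.474

n = 36, x̄ = 6.41.
For a Normal prior and Normal likelihood with known variance, the posterior is Normal; its mode equals its mean, the precision-weighted average.
Prior precision 1/σ₀² = 1/2 = 0.5; data precision n/σ² = 36/3 = 12.
μ̂ = (0.5·8 + 12·6.41) / (0.5 + 12) = 80.92/12.5 = 6.4736 ≈ 6.474.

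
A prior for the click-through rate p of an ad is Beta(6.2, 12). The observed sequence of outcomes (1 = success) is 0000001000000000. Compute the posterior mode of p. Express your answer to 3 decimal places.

Prior: Beta(6.2, 12).
Data: 1 success in 16 trials (from the sequence). The binomial likelihood contributes p(1−p)^15, so the posterior is Beta(6.2+1, 12+15) = Beta(7.2, 27).
For Beta(a, b) with a, b > 1 the mode is (a−1)/(a+b−2) = 6.2/32.2 ≈ 0.193.

p̂_MAP = 0.193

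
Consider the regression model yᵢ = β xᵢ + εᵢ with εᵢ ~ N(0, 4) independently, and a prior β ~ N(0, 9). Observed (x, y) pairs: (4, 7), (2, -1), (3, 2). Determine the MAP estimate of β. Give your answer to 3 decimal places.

β̂_MAP = 1.087

log p(β | y) = −Σ(yᵢ − βxᵢ)²/(2·4) − β²/(2·9) + const.
Setting the derivative to zero: Σxᵢ(yᵢ − βxᵢ)/4 − β/9 = 0, so β = Σxᵢyᵢ / (Σxᵢ² + σ²/τ²).
Σxᵢyᵢ = 4·7 + 2·(-1) + 3·2 = 32; Σxᵢ² = 29; σ²/τ² = 4/9.
β̂_MAP = 32 / (29 + 4/9) = 32/(265/9) = 288/265 ≈ 1.087.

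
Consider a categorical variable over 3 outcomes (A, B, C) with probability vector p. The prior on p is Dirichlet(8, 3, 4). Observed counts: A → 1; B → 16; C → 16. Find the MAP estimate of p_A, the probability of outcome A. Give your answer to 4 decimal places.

The posterior is Dirichlet(αᵢ + nᵢ) = Dirichlet(9, 19, 20).
For a Dirichlet(a₁,…,a_K) with all aᵢ > 1, the mode has j-th component (aⱼ − 1)/(Σaᵢ − K).
Here Σaᵢ = 48 and K = 3, so p_A = (9 − 1)/(48 − 3) = 8/45 ≈ 0.1778.

MAP estimate of p_A = 0.1778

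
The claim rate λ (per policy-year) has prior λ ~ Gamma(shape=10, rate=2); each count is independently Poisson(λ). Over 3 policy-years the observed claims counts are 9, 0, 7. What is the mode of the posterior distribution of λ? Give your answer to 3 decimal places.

λ̂_MAP = 5.000

Σxᵢ = 9+0+7 = 16, with n = 3.
Posterior ∝ λ^9e^(−2λ) · λ^16e^(−3λ) = λ^25e^(−5λ), i.e. Gamma(shape=26, rate=5).
The mode of a Gamma(a, b) with a ≥ 1 (shape–rate) is (a−1)/b = 25/5 ≈ 5.000.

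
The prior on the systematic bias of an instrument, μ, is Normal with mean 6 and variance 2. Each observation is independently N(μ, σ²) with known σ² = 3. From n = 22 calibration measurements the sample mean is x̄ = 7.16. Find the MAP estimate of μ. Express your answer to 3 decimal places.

μ̂_MAP = 7.086

n = 22, x̄ = 7.16.
For a Normal prior and Normal likelihood with known variance, the posterior is Normal; its mode equals its mean, the precision-weighted average.
Prior precision 1/σ₀² = 1/2 = 0.5; data precision n/σ² = 22/3.
μ̂ = (0.5·6 + (22/3)·7.16) / (0.5 + 22/3) = (4163/75)/(47/6) = 8326/1175 ≈ 7.086.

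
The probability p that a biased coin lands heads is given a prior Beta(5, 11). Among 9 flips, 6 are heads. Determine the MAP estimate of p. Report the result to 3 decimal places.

p̂_MAP = 0.435

Prior: Beta(5, 11).
Data: 6 successes in 9 trials. The binomial likelihood contributes p^6(1−p)^3, so the posterior is Beta(5+6, 11+3) = Beta(11, 14).
For Beta(a, b) with a, b > 1 the mode is (a−1)/(a+b−2) = 10/23 ≈ 0.435.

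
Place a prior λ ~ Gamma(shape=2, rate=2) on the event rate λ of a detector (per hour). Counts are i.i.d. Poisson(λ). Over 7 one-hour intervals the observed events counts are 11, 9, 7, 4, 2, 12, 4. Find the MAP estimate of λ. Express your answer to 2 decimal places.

λ̂_MAP = 5.56

Σxᵢ = 11+9+7+4+2+12+4 = 49, with n = 7.
Posterior ∝ λe^(−2λ) · λ^49e^(−7λ) = λ^50e^(−9λ), i.e. Gamma(shape=51, rate=9).
The mode of a Gamma(a, b) with a ≥ 1 (shape–rate) is (a−1)/b = 50/9 ≈ 5.56.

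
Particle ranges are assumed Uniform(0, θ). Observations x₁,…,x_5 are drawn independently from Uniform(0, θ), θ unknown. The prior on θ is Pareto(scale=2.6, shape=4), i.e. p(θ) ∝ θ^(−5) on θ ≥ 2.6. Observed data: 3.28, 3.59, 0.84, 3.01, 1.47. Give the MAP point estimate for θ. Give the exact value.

The Uniform(0, θ) likelihood is θ^(−n) for θ ≥ max(xᵢ), zero otherwise. Here max(xᵢ) = 3.59.
Posterior ∝ θ^(−5) · θ^(−5) = θ^(−10) on θ ≥ max(2.6, 3.59) = 3.59.
This density is strictly decreasing in θ, so the posterior mode lies at the lower boundary of the support.

θ̂_MAP = 3.59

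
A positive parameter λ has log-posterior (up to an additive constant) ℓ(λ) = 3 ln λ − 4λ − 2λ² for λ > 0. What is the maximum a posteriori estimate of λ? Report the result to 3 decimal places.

ℓ'(λ) = 3/λ − 4 − 4λ. Setting this to zero and multiplying by λ: 4λ² + 4λ − 3 = 0.
λ = (−4 + √(4² + 4·4·3)) / (2·4) = (−4 + √64) / 8 = (−4 + 8)/8 = 1/2.
ℓ''(λ) = −3/λ² − 4 < 0, confirming a maximum.

λ̂_MAP = 0.500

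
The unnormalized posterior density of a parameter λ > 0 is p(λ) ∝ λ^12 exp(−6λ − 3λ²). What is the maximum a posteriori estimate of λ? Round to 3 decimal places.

λ̂_MAP = 1.000

ℓ'(λ) = 12/λ − 6 − 6λ. Setting this to zero and multiplying by λ: 6λ² + 6λ − 12 = 0.
λ = (−6 + √(6² + 4·6·12)) / (2·6) = (−6 + √324) / 12 = (−6 + 18)/12 = 1.
ℓ''(λ) = −12/λ² − 6 < 0, confirming a maximum.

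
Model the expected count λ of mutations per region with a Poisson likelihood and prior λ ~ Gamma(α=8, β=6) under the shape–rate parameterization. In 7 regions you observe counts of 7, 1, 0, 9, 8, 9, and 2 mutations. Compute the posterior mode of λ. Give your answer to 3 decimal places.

Σxᵢ = 7+1+0+9+8+9+2 = 36, with n = 7.
Posterior ∝ λ^7e^(−6λ) · λ^36e^(−7λ) = λ^43e^(−13λ), i.e. Gamma(shape=44, rate=13).
The mode of a Gamma(a, b) with a ≥ 1 (shape–rate) is (a−1)/b = 43/13 ≈ 3.308.

λ̂_MAP = 3.308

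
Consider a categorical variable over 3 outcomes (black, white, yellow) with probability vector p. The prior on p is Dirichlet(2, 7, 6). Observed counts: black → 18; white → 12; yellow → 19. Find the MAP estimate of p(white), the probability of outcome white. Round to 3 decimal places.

MAP estimate of p(white) = 0.295

The posterior is Dirichlet(αᵢ + nᵢ) = Dirichlet(20, 19, 25).
For a Dirichlet(a₁,…,a_K) with all aᵢ > 1, the mode has j-th component (aⱼ − 1)/(Σaᵢ − K).
Here Σaᵢ = 64 and K = 3, so p(white) = (19 − 1)/(64 − 3) = 18/61 ≈ 0.295.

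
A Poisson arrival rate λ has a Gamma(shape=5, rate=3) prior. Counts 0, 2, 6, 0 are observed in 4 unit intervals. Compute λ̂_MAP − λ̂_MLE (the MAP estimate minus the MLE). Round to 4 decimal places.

Σxᵢ = 8. Posterior is Gamma(13, 7); MAP = (13−1)/7 = 12/7 ≈ 1.71429.
MLE = x̄ = 8/4 ≈ 2.00000.
Difference = 12/7 − 8/4 = -2/7 ≈ -0.2857.

MAP − MLE = -0.2857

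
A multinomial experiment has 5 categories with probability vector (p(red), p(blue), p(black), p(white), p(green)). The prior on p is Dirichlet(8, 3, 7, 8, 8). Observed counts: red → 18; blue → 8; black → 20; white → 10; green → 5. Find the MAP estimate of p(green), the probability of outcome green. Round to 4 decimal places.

The posterior is Dirichlet(αᵢ + nᵢ) = Dirichlet(26, 11, 27, 18, 13).
For a Dirichlet(a₁,…,a_K) with all aᵢ > 1, the mode has j-th component (aⱼ − 1)/(Σaᵢ − K).
Here Σaᵢ = 95 and K = 5, so p(green) = (13 − 1)/(95 − 5) = 12/90 ≈ 0.1333.

MAP estimate of p(green) = 0.1333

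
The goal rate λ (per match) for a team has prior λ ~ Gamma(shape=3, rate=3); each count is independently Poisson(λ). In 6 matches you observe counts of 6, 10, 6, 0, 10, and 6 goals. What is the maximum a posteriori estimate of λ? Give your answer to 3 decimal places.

λ̂_MAP = 4.444

Σxᵢ = 6+10+6+0+10+6 = 38, with n = 6.
Posterior ∝ λ^2e^(−3λ) · λ^38e^(−6λ) = λ^40e^(−9λ), i.e. Gamma(shape=41, rate=9).
The mode of a Gamma(a, b) with a ≥ 1 (shape–rate) is (a−1)/b = 40/9 ≈ 4.444.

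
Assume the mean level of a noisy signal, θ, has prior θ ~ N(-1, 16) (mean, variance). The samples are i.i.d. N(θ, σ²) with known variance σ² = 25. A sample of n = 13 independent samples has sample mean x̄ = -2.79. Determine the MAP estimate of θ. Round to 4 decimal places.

θ̂_MAP = -2.5979

n = 13, x̄ = -2.79.
For a Normal prior and Normal likelihood with known variance, the posterior is Normal; its mode equals its mean, the precision-weighted average.
Prior precision 1/σ₀² = 1/16 = 0.0625; data precision n/σ² = 13/25 = 0.52.
θ̂ = (0.0625·(-1) + 0.52·(-2.79)) / (0.0625 + 0.52) = (-1.5133)/0.5825 = -15133/5825 ≈ -2.5979.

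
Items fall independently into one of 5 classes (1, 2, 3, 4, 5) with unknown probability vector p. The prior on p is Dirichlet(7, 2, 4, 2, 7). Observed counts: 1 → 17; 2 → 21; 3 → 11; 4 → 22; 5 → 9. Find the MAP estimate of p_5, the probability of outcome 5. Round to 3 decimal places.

MAP estimate: 0.155

The posterior is Dirichlet(αᵢ + nᵢ) = Dirichlet(24, 23, 15, 24, 16).
For a Dirichlet(a₁,…,a_K) with all aᵢ > 1, the mode has j-th component (aⱼ − 1)/(Σaᵢ − K).
Here Σaᵢ = 102 and K = 5, so p_5 = (16 − 1)/(102 − 5) = 15/97 ≈ 0.155.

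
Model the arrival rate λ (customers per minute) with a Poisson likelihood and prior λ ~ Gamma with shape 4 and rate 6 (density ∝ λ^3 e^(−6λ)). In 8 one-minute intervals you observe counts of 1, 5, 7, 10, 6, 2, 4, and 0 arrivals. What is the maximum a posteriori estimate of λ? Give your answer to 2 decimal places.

Σxᵢ = 1+5+7+10+6+2+4+0 = 35, with n = 8.
Posterior ∝ λ^3e^(−6λ) · λ^35e^(−8λ) = λ^38e^(−14λ), i.e. Gamma(shape=39, rate=14).
The mode of a Gamma(a, b) with a ≥ 1 (shape–rate) is (a−1)/b = 38/14 ≈ 2.71.

λ̂_MAP = 2.71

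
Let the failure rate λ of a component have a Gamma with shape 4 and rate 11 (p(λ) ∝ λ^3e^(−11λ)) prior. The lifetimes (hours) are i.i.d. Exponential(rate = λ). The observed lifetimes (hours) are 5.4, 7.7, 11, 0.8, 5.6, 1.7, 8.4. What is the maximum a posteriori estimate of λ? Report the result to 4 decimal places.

The Exponential(rate=λ) likelihood is ∝ λ^n e^(−λΣtᵢ). Here n = 7 and Σtᵢ = 5.4 + 7.7 + 11 + 0.8 + 5.6 + 1.7 + 8.4 = 40.6.
Posterior ∝ λ^3e^(−11λ) · λ^7e^(−40.6λ) = λ^10e^(−51.6λ), i.e. Gamma(11, 51.6).
Mode = (a−1)/b = 10/51.6 ≈ 0.1938.

λ̂_MAP = 0.1938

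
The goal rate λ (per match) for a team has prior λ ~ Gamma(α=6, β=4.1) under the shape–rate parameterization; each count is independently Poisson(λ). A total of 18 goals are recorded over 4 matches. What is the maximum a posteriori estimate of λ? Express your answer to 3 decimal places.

Σxᵢ = 18, n = 4.
Posterior ∝ λ^5e^(−4.1λ) · λ^18e^(−4λ) = λ^23e^(−8.1λ), i.e. Gamma(shape=24, rate=8.1).
The mode of a Gamma(a, b) with a ≥ 1 (shape–rate) is (a−1)/b = 23/8.1 ≈ 2.840.

λ̂_MAP = 2.840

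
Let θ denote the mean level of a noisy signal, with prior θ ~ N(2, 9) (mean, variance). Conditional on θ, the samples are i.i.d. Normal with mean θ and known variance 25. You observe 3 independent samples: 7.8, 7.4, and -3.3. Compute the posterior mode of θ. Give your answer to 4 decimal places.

θ̂_MAP = 3.0212

n = 3; x̄ = (7.8 + 7.4 + (-3.3))/3 = 11.9/3 = 119/30 ≈ 3.9667.
For a Normal prior and Normal likelihood with known variance, the posterior is Normal; its mode equals its mean, the precision-weighted average.
Prior precision 1/σ₀² = 1/9; data precision n/σ² = 3/25 = 0.12.
θ̂ = ((1/9)·2 + 0.12·(119/30)) / (1/9 + 0.12) = (1571/2250)/(52/225) = 1571/520 ≈ 3.0212.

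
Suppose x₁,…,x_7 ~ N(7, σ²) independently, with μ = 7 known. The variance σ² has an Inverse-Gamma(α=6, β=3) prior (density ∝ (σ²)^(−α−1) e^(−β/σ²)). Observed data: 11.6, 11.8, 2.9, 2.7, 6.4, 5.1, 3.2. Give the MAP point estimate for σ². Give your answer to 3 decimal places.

σ̂²_MAP = 4.948

Sum of squared deviations about the known mean: SS = (11.6−7)² + (11.8−7)² + (2.9−7)² + (2.7−7)² + (6.4−7)² + (5.1−7)² + (3.2−7)² = 97.91.
The Normal likelihood contributes (σ²)^(−n/2) exp(−SS/(2σ²)), so the posterior is Inverse-Gamma(α + n/2, β + SS/2) = Inverse-Gamma(9.5, 51.955).
The mode of Inverse-Gamma(a, b) is b/(a+1) = 51.955/10.5 ≈ 4.948.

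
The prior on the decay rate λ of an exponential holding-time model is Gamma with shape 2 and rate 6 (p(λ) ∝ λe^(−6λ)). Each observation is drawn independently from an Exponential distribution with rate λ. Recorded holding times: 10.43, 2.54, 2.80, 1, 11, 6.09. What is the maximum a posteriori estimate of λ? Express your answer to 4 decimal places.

The Exponential(rate=λ) likelihood is ∝ λ^n e^(−λΣtᵢ). Here n = 6 and Σtᵢ = 10.43 + 2.54 + 2.80 + 1 + 11 + 6.09 = 33.86.
Posterior ∝ λe^(−6λ) · λ^6e^(−33.86λ) = λ^7e^(−39.86λ), i.e. Gamma(8, 39.86).
Mode = (a−1)/b = 7/39.86 ≈ 0.1756.

λ̂_MAP = 0.1756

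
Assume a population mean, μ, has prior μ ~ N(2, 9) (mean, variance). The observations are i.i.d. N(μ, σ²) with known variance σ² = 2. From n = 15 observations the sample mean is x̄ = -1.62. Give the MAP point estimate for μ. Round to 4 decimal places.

n = 15, x̄ = -1.62.
For a Normal prior and Normal likelihood with known variance, the posterior is Normal; its mode equals its mean, the precision-weighted average.
Prior precision 1/σ₀² = 1/9; data precision n/σ² = 15/2 = 7.5.
μ̂ = ((1/9)·2 + 7.5·(-1.62)) / (1/9 + 7.5) = (-2147/180)/(137/18) = -2147/1370 ≈ -1.5672.

μ̂_MAP = -1.5672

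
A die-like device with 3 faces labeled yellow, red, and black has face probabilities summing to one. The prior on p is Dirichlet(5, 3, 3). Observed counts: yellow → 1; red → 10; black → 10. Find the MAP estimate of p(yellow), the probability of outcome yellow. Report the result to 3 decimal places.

MAP estimate of p(yellow) = 0.172

The posterior is Dirichlet(αᵢ + nᵢ) = Dirichlet(6, 13, 13).
For a Dirichlet(a₁,…,a_K) with all aᵢ > 1, the mode has j-th component (aⱼ − 1)/(Σaᵢ − K).
Here Σaᵢ = 32 and K = 3, so p(yellow) = (6 − 1)/(32 − 3) = 5/29 ≈ 0.172.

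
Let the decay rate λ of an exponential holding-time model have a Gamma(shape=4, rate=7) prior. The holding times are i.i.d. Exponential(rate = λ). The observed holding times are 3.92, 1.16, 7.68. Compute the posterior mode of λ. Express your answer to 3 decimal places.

The Exponential(rate=λ) likelihood is ∝ λ^n e^(−λΣtᵢ). Here n = 3 and Σtᵢ = 3.92 + 1.16 + 7.68 = 12.76.
Posterior ∝ λ^3e^(−7λ) · λ^3e^(−12.76λ) = λ^6e^(−19.76λ), i.e. Gamma(7, 19.76).
Mode = (a−1)/b = 6/19.76 ≈ 0.304.

λ̂_MAP = 0.304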